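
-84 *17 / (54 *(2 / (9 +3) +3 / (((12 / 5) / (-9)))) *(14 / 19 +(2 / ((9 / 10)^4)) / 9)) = 1338444 / 603343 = 2.22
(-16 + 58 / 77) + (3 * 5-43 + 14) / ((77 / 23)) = -136 / 7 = -19.43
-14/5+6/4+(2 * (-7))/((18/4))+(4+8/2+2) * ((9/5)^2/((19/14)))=33281/1710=19.46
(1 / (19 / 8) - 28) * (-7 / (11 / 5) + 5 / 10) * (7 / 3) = 108206 / 627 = 172.58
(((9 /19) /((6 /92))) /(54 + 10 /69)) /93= 1587 /1100252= 0.00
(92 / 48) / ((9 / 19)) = 437 / 108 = 4.05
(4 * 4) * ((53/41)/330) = 424/6765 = 0.06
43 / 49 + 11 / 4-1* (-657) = 129483 / 196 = 660.63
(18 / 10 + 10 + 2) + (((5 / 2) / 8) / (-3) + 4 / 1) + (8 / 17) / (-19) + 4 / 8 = 1408621 / 77520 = 18.17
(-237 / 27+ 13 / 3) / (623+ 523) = -20 / 5157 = -0.00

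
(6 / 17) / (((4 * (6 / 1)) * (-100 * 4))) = -1 / 27200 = -0.00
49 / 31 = 1.58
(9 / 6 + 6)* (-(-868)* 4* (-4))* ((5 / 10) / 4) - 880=-13900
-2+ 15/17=-19/17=-1.12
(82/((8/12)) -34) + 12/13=89.92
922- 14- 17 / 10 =9063 / 10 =906.30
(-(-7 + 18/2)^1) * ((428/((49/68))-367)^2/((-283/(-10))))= -2473532820/679483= -3640.32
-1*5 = -5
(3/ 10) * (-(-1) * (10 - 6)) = 6/ 5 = 1.20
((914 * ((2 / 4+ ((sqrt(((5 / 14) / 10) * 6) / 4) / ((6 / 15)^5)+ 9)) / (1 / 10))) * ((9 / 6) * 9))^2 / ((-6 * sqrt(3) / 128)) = -21145140363784275 * sqrt(3) / 896 - 75332486953125 * sqrt(14) / 7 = -81142418578228.70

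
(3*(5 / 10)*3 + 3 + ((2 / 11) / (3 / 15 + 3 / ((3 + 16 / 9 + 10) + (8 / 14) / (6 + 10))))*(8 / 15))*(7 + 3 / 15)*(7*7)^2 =55295860746 / 413215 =133818.62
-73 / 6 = -12.17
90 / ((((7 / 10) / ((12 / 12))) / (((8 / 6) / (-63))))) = -400 / 147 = -2.72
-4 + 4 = 0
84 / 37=2.27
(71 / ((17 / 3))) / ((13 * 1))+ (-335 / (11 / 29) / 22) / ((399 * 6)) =121254109 / 128035908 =0.95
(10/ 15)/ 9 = 2/ 27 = 0.07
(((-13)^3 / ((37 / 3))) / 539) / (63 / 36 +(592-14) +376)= -26364 / 76242089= -0.00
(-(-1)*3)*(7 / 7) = 3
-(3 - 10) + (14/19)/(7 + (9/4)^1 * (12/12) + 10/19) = 5257/743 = 7.08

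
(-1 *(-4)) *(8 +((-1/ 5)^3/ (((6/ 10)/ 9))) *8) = 704/ 25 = 28.16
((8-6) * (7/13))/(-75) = -14/975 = -0.01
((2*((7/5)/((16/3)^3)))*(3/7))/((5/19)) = 1539/51200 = 0.03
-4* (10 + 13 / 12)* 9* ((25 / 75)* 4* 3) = -1596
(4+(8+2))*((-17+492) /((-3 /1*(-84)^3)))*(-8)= -475 /15876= -0.03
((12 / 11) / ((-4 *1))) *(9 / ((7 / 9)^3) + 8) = -27915 / 3773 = -7.40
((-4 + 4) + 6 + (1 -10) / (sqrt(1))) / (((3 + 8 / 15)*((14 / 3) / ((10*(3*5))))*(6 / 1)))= -3375 / 742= -4.55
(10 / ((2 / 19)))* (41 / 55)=779 / 11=70.82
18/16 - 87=-687/8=-85.88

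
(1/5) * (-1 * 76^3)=-438976/5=-87795.20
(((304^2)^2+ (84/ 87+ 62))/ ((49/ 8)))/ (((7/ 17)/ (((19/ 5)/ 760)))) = 168422941586/ 9947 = 16932033.94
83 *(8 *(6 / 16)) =249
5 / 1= 5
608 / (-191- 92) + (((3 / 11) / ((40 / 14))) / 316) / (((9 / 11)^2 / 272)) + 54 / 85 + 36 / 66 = -95375359 / 112880493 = -0.84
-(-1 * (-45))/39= -15/13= -1.15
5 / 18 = 0.28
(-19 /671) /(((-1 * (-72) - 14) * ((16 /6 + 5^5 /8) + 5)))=-228 /186008581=-0.00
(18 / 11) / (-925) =-18 / 10175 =-0.00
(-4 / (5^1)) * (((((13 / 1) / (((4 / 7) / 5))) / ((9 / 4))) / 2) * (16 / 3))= -2912 / 27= -107.85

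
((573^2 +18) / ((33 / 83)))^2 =82523906927289 / 121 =682015759729.66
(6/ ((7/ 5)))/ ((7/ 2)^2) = 0.35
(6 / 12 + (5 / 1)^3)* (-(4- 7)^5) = 60993 / 2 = 30496.50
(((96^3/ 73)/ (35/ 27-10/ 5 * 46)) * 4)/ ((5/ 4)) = -382205952/ 893885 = -427.58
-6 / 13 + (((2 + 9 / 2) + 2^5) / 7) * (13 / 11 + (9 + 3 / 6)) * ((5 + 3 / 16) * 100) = 6339029 / 208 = 30476.10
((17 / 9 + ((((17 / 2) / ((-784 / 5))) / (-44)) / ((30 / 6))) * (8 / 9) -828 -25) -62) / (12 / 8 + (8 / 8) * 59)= -23624005 / 1565256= -15.09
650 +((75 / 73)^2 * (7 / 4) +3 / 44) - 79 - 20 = 32411347 / 58619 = 552.92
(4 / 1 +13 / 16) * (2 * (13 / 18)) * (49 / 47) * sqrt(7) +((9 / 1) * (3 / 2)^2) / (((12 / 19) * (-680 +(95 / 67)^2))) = -2302857 / 48695920 +49049 * sqrt(7) / 6768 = 19.13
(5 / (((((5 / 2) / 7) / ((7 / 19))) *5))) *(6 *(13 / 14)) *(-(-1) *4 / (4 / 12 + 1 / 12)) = 26208 / 475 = 55.17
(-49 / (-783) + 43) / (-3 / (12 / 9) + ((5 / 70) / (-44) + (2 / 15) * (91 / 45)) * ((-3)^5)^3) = -0.00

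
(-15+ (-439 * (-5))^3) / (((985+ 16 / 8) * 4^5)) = 377698745 / 36096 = 10463.73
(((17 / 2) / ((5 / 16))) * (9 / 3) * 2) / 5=816 / 25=32.64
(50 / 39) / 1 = 50 / 39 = 1.28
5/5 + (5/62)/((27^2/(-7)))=45163/45198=1.00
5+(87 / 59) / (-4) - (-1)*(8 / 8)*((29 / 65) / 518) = 18404077 / 3973060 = 4.63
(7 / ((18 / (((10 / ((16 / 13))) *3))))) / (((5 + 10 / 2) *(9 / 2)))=91 / 432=0.21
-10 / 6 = -5 / 3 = -1.67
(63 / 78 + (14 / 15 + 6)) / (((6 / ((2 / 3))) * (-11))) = -3019 / 38610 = -0.08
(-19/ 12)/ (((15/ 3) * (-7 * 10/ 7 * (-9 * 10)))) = -19/ 54000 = -0.00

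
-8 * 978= -7824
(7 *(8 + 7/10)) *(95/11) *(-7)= -80997/22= -3681.68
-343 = -343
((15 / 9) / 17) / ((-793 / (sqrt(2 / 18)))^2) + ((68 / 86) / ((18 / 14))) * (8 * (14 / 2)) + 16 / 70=15059912306749 / 434405744955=34.67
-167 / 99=-1.69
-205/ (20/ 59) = -2419/ 4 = -604.75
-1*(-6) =6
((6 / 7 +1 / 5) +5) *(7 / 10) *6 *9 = 228.96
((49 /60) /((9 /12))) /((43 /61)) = 2989 /1935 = 1.54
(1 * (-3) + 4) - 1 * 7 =-6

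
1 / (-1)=-1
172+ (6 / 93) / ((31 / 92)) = 165476 / 961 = 172.19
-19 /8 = -2.38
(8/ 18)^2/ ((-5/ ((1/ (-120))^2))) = -0.00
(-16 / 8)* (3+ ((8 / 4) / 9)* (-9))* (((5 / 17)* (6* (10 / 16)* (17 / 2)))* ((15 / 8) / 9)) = -125 / 32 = -3.91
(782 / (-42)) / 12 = -391 / 252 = -1.55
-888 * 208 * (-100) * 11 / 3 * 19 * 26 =33456051200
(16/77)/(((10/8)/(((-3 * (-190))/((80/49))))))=3192/55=58.04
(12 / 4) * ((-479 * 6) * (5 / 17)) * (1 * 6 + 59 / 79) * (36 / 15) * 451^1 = -24870986712 / 1343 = -18518977.45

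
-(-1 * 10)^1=10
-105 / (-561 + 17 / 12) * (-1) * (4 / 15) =-336 / 6715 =-0.05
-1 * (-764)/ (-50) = -382/ 25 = -15.28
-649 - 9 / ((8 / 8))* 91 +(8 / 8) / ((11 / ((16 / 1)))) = -16132 / 11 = -1466.55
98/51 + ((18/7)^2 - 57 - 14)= -156103/2499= -62.47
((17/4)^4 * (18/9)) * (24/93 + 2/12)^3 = 41179110319/823661568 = 50.00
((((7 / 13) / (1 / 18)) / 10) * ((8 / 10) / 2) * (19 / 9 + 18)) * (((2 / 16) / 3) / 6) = 1267 / 23400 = 0.05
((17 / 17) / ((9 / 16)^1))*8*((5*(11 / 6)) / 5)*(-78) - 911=-26503 / 9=-2944.78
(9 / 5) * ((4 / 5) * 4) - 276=-6756 / 25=-270.24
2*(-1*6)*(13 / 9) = -52 / 3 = -17.33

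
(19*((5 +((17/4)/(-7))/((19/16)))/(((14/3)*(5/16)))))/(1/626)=8969328/245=36609.50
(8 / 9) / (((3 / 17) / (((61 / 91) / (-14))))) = -4148 / 17199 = -0.24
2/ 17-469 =-7971/ 17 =-468.88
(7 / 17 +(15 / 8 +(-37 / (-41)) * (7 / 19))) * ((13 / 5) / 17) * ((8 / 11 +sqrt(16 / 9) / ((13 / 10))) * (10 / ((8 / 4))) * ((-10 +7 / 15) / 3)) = -339096446 / 30392685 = -11.16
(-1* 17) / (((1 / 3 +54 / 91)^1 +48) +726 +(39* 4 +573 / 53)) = -245973 / 13626008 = -0.02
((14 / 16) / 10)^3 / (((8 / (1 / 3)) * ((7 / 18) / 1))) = 147 / 2048000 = 0.00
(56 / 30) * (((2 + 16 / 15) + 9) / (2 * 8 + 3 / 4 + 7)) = 20272 / 21375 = 0.95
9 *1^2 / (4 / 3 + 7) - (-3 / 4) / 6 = 241 / 200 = 1.20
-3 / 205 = -0.01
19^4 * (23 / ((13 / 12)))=35968596 / 13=2766815.08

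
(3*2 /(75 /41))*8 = 26.24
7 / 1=7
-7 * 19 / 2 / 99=-0.67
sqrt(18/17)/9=sqrt(34)/51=0.11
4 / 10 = 2 / 5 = 0.40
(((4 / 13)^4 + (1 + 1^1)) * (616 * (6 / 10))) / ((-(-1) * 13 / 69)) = 7316383536 / 1856465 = 3941.03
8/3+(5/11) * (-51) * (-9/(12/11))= 2327/12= 193.92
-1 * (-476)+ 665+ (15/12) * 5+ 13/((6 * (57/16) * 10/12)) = 1308697/1140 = 1147.98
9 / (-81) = -1 / 9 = -0.11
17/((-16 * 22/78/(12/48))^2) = 25857/495616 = 0.05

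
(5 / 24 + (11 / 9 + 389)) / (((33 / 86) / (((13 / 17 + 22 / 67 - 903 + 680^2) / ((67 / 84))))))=4447709621848808 / 7554987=588711750.51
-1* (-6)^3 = 216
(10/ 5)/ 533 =2/ 533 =0.00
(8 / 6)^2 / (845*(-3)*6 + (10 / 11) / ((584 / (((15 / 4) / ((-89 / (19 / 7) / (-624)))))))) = -0.00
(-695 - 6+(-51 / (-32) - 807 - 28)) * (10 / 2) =-245505 / 32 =-7672.03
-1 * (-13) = 13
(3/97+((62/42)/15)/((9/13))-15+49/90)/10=-7855219/5499900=-1.43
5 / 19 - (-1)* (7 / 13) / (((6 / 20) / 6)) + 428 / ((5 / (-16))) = -1677831 / 1235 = -1358.57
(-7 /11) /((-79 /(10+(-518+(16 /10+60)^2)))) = 575148 /21725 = 26.47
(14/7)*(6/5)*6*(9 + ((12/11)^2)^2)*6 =899.97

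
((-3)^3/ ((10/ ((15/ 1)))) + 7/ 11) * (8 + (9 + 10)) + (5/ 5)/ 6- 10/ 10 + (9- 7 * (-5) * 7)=-27164/ 33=-823.15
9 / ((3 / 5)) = 15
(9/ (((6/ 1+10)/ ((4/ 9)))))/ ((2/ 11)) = 11/ 8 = 1.38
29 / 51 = 0.57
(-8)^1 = -8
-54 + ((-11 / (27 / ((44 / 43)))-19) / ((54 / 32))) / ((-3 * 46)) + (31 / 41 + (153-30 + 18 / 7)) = 44950129522 / 620764641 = 72.41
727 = 727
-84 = -84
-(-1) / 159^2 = 1 / 25281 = 0.00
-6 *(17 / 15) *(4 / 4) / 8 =-17 / 20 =-0.85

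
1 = 1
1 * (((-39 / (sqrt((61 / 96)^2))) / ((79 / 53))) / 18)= -11024 / 4819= -2.29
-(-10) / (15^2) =2 / 45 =0.04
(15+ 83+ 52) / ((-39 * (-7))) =50 / 91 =0.55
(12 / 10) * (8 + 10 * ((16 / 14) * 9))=4656 / 35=133.03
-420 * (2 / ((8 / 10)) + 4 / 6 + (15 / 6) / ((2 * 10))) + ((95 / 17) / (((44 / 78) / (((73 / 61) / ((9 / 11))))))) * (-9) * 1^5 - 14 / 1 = -1583403 / 1037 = -1526.91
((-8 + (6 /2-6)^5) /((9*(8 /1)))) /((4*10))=-251 /2880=-0.09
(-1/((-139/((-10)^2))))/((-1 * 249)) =-100/34611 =-0.00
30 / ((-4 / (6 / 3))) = -15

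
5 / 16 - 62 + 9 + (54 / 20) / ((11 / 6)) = -45069 / 880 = -51.21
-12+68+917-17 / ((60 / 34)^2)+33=900487 / 900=1000.54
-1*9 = -9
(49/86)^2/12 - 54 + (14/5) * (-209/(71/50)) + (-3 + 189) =-1764929305/6301392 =-280.09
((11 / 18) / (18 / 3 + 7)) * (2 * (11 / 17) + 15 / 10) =1045 / 7956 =0.13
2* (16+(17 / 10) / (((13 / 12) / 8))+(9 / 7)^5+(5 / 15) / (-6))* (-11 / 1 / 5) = -6924314441 / 49160475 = -140.85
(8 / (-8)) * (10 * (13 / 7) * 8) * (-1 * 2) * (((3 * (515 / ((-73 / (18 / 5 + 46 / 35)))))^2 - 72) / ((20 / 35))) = 1459072779840 / 261121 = 5587726.69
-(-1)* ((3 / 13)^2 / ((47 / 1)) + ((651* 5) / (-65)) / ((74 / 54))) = -10739214 / 293891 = -36.54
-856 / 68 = -214 / 17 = -12.59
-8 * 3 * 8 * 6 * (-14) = 16128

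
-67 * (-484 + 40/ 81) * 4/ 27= 10495952/ 2187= 4799.25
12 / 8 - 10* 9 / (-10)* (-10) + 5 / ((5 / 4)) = -169 / 2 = -84.50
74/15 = 4.93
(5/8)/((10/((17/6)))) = 17/96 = 0.18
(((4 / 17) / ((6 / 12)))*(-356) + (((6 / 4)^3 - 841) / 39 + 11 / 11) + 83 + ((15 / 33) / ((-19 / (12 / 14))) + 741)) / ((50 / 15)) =4934989021 / 25865840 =190.79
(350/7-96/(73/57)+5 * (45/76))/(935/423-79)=51625881/180210136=0.29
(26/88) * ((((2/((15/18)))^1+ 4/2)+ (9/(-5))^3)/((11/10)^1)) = -2327/6050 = -0.38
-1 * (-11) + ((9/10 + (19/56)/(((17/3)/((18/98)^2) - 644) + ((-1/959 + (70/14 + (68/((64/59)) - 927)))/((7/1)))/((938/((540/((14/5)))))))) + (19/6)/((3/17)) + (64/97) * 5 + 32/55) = 13910331420790566181/412468940953661625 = 33.72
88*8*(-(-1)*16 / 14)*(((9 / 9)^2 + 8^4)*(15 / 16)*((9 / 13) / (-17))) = -11452320 / 91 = -125849.67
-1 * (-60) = 60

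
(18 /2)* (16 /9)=16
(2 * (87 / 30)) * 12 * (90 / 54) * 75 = 8700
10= 10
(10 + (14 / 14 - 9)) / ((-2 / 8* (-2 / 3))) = 12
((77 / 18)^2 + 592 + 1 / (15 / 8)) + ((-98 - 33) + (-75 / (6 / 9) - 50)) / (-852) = 140595203 / 230040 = 611.18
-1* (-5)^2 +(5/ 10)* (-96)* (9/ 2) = -241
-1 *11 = -11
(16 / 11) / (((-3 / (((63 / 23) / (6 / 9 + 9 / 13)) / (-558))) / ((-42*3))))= -91728 / 415679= -0.22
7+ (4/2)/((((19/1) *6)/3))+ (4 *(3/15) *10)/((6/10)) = 1162/57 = 20.39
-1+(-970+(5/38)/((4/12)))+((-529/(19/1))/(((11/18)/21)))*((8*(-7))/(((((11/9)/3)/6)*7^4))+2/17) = -152101793/201586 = -754.53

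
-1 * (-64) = 64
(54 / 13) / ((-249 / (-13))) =18 / 83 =0.22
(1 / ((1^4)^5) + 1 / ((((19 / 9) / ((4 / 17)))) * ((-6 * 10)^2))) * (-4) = -32301 / 8075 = -4.00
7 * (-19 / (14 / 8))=-76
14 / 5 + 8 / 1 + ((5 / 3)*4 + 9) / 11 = 2017 / 165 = 12.22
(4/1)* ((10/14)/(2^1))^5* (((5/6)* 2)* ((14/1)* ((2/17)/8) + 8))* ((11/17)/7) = 15984375/544008976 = 0.03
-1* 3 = -3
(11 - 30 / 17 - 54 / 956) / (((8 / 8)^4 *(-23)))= -74587 / 186898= -0.40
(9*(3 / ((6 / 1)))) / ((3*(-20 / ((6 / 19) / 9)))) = -1 / 380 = -0.00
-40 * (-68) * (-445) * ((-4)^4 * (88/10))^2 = -6142910529536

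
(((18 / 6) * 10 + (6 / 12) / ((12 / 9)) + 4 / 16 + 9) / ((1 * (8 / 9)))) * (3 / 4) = 8559 / 256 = 33.43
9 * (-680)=-6120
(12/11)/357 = 4/1309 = 0.00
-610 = -610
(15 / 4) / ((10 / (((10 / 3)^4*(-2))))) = -2500 / 27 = -92.59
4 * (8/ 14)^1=16/ 7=2.29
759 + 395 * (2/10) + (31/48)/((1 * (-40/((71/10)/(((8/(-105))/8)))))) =1088047/1280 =850.04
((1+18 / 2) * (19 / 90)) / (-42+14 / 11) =-209 / 4032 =-0.05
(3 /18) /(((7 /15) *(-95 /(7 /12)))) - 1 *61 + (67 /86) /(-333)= -132775633 /2176488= -61.00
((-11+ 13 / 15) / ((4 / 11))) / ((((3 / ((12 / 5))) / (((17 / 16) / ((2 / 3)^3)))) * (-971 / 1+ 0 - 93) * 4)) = 1683 / 89600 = 0.02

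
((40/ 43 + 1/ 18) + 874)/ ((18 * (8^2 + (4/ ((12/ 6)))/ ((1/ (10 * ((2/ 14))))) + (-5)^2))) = 4740673/ 8958276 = 0.53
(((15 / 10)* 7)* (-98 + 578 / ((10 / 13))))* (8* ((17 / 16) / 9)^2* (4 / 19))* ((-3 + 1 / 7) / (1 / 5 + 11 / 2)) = -174845 / 2166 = -80.72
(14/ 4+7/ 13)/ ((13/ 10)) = 525/ 169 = 3.11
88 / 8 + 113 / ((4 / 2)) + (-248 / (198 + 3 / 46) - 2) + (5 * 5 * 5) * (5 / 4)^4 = 861649675 / 2332416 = 369.42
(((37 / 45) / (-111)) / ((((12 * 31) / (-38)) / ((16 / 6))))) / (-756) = -19 / 7118685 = -0.00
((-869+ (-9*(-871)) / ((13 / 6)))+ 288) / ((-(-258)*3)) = 3037 / 774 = 3.92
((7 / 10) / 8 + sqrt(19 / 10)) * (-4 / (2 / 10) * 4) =-8 * sqrt(190) -7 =-117.27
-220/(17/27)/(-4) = 1485/17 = 87.35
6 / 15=2 / 5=0.40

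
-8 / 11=-0.73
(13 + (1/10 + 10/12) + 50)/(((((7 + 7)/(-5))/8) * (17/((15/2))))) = -1370/17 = -80.59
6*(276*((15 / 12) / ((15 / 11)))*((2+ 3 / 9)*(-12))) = -42504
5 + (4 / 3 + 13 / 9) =70 / 9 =7.78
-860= -860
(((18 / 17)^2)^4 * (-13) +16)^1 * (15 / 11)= -474710526480 / 76733331851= -6.19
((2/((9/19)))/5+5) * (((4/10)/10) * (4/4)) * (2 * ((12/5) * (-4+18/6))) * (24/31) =-16832/19375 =-0.87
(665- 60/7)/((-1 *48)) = -4595/336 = -13.68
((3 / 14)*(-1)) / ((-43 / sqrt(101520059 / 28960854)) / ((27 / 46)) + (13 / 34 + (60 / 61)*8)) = 1313361546423470991 / 1086684169925706759113 + 91099253597698476*sqrt(4674) / 1086684169925706759113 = 0.01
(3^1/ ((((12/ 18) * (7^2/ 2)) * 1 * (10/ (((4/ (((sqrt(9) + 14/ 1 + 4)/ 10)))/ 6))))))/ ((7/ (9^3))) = 1458/ 2401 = 0.61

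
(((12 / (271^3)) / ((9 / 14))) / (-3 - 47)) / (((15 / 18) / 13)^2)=-56784 / 12439069375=-0.00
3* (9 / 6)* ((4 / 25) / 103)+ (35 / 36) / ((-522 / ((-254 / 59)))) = 21424427 / 1427487300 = 0.02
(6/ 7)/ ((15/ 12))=24/ 35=0.69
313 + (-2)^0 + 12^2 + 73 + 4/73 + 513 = 76216/73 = 1044.05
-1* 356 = -356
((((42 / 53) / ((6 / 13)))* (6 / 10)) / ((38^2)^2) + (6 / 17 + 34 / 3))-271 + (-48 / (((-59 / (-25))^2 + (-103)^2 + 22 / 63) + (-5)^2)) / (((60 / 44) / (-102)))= -258.98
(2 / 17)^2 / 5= 0.00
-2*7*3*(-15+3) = 504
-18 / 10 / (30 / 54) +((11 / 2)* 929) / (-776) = -9.82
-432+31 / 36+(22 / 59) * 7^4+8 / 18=986797 / 2124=464.59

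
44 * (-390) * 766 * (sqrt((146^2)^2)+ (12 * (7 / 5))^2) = -1419496807872 / 5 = -283899361574.40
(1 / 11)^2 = 1 / 121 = 0.01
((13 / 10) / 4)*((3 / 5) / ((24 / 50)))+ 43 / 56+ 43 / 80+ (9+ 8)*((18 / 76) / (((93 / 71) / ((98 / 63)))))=12850219 / 1979040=6.49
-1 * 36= -36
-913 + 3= -910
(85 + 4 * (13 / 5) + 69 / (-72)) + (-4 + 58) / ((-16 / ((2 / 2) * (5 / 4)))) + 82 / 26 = 582671 / 6240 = 93.38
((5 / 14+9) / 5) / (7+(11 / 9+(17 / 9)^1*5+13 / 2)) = 393 / 5075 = 0.08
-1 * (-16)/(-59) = -16/59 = -0.27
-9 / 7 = -1.29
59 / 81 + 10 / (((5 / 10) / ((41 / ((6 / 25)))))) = 276809 / 81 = 3417.40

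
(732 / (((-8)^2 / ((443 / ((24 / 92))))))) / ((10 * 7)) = 621529 / 2240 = 277.47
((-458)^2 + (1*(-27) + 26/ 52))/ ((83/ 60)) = 12584250/ 83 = 151617.47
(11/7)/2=11/14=0.79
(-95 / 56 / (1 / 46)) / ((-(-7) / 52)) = -579.69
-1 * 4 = -4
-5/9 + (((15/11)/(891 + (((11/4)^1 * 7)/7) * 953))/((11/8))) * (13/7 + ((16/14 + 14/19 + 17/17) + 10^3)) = -79001465/290646477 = -0.27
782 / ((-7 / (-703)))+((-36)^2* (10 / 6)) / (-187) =102787382 / 1309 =78523.59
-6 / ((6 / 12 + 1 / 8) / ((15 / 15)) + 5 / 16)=-6.40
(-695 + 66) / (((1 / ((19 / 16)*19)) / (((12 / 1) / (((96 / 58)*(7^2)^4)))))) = -0.02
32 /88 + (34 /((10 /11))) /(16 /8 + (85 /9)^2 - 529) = 31919 /114730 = 0.28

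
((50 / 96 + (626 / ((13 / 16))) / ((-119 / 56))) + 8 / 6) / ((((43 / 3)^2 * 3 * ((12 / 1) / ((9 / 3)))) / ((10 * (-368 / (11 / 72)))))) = 15841606500 / 4494919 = 3524.34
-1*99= -99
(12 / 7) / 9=4 / 21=0.19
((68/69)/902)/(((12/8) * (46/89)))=3026/2147211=0.00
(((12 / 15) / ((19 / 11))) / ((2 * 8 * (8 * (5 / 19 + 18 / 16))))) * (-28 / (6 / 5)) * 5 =-385 / 1266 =-0.30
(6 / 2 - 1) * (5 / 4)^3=125 / 32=3.91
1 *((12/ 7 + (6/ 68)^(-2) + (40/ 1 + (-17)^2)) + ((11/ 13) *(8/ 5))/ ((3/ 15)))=381595/ 819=465.93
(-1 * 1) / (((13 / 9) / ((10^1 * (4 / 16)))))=-45 / 26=-1.73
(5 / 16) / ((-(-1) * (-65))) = -1 / 208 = -0.00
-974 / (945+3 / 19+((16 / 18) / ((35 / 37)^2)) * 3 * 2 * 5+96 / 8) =-6800955 / 6891443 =-0.99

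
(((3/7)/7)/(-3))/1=-1/49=-0.02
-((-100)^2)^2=-100000000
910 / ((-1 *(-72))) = 455 / 36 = 12.64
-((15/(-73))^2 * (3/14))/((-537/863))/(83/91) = 2524275/158345906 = 0.02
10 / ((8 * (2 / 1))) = 5 / 8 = 0.62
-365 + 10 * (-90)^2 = 80635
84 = 84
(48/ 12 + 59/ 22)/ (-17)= -147/ 374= -0.39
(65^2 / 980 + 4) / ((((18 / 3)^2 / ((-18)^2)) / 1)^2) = 131949 / 196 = 673.21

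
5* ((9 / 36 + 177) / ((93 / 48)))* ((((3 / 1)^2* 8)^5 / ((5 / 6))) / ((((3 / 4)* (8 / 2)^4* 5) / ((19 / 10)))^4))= 202073527143 / 12400000000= 16.30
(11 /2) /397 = 11 /794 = 0.01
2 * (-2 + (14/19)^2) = -1052/361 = -2.91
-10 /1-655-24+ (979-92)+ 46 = 244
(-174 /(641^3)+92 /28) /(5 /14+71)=0.05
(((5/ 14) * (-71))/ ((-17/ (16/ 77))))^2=0.10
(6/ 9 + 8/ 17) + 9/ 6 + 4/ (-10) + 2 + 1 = 5.24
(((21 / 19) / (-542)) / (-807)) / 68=7 / 188371016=0.00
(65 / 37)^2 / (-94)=-4225 / 128686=-0.03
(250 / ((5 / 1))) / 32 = 25 / 16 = 1.56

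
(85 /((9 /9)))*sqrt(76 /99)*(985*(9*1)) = 660217.25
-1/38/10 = -1/380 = -0.00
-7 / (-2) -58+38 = -33 / 2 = -16.50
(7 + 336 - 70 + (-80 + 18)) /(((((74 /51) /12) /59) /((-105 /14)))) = -28570455 /37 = -772174.46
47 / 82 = 0.57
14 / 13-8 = -90 / 13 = -6.92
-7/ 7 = -1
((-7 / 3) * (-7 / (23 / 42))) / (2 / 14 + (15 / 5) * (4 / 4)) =2401 / 253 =9.49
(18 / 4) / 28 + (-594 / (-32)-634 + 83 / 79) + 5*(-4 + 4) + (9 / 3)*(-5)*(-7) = -4505633 / 8848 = -509.23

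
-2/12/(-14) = 0.01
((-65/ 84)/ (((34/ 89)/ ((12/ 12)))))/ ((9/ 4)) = -5785/ 6426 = -0.90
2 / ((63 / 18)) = 4 / 7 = 0.57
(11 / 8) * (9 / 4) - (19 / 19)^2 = 67 / 32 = 2.09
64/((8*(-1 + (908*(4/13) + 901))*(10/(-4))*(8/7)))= -91/38330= -0.00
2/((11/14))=28/11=2.55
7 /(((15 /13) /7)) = 637 /15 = 42.47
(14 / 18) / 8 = 7 / 72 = 0.10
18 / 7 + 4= 46 / 7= 6.57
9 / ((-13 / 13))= -9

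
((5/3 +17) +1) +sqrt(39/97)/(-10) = 59/3-sqrt(3783)/970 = 19.60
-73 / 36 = -2.03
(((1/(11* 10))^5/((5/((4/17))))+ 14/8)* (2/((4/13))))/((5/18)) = 70072283531367/1711166875000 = 40.95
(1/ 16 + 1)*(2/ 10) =17/ 80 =0.21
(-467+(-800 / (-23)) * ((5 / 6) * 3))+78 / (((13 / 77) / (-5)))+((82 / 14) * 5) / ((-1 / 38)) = -612267 / 161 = -3802.90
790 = 790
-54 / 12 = -9 / 2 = -4.50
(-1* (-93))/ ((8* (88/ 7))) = 651/ 704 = 0.92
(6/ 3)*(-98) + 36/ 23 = -194.43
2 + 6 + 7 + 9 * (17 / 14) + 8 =475 / 14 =33.93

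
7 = 7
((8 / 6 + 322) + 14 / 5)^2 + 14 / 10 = 23931979 / 225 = 106364.35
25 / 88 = 0.28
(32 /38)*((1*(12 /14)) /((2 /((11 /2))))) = 264 /133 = 1.98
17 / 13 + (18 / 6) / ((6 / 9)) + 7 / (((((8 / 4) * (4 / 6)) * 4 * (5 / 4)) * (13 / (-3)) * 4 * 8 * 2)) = 7429 / 1280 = 5.80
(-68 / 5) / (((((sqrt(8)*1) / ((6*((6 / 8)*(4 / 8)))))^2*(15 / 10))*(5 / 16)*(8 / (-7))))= 16.06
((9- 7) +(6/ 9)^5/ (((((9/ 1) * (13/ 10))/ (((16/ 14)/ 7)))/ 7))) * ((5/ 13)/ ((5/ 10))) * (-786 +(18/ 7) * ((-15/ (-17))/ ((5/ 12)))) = -124031914280/ 102626433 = -1208.58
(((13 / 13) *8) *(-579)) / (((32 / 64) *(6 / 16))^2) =-395264 / 3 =-131754.67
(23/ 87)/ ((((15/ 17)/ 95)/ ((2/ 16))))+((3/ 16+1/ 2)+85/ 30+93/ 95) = 3196663/ 396720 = 8.06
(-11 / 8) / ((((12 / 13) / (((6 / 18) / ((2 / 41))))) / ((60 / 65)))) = -451 / 48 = -9.40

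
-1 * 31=-31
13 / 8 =1.62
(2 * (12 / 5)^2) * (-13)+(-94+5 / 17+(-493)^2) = 103192352 / 425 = 242805.53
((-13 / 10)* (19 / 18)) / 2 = -247 / 360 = -0.69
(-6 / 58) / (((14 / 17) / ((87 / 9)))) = -17 / 14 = -1.21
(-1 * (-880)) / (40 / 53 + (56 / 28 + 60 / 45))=13992 / 65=215.26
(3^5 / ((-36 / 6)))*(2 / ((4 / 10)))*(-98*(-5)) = -99225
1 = 1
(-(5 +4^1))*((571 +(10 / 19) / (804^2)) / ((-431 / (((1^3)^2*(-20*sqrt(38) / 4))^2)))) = 87662089925 / 7739036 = 11327.26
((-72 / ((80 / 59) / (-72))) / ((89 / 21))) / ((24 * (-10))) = -33453 / 8900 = -3.76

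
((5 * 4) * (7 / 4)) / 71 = 35 / 71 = 0.49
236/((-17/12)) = -2832/17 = -166.59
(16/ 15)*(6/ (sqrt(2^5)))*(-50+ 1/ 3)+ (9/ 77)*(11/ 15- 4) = -596*sqrt(2)/ 15- 21/ 55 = -56.57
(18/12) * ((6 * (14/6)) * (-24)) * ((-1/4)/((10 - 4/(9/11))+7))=1134/109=10.40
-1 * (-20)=20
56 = 56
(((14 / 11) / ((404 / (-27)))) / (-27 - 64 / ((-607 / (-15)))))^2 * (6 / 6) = 1462374081 / 165118028230276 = 0.00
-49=-49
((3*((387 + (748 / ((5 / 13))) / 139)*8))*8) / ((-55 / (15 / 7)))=-160524864 / 53515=-2999.62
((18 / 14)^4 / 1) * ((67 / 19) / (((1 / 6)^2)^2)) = 569704752 / 45619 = 12488.32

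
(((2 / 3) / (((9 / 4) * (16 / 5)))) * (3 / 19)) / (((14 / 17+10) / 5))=425 / 62928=0.01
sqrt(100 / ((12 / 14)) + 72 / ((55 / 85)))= sqrt(248226) / 33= 15.10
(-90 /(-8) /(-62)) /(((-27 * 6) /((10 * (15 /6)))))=125 /4464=0.03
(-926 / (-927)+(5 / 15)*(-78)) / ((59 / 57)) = -440344 / 18231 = -24.15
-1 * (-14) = 14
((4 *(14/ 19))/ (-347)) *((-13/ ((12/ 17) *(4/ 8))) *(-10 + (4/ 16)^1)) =-20111/ 6593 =-3.05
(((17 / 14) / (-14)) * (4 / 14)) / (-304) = 17 / 208544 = 0.00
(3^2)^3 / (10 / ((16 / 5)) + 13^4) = 1944 / 76171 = 0.03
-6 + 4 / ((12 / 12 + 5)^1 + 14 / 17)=-157 / 29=-5.41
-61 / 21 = -2.90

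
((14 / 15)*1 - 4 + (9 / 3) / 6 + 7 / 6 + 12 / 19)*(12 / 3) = -292 / 95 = -3.07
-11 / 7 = -1.57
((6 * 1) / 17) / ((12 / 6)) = 3 / 17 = 0.18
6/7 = 0.86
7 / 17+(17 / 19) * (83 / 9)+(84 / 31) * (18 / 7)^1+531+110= 59173613 / 90117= 656.63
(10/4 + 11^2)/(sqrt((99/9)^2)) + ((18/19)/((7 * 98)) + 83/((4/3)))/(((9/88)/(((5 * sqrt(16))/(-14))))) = -2584263641/3010854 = -858.32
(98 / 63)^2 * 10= 1960 / 81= 24.20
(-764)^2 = 583696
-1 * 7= -7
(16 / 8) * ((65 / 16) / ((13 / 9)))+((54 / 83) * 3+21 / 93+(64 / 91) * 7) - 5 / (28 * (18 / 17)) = 12.56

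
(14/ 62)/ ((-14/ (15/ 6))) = -0.04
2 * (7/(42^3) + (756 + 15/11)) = 88175315/58212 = 1514.73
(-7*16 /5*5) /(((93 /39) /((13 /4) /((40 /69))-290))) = 4140773 /310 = 13357.33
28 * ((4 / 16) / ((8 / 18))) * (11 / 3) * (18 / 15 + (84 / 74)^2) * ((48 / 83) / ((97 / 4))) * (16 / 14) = 215854848 / 55109095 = 3.92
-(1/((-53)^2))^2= -0.00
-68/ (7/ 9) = -612/ 7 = -87.43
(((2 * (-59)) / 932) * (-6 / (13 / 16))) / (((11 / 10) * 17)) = 28320 / 566423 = 0.05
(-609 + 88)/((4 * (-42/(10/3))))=2605/252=10.34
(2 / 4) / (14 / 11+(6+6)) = 11 / 292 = 0.04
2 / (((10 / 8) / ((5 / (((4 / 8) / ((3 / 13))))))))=48 / 13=3.69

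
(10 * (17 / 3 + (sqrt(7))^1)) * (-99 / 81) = -1870 / 27 - 110 * sqrt(7) / 9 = -101.60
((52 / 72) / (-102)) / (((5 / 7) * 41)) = -91 / 376380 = -0.00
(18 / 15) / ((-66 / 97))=-97 / 55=-1.76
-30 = -30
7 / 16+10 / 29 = 363 / 464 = 0.78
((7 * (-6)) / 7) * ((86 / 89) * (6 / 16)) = -387 / 178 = -2.17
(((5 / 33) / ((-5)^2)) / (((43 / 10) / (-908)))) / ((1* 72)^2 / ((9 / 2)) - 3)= -1816 / 1630431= -0.00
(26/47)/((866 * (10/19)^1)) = 247/203510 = 0.00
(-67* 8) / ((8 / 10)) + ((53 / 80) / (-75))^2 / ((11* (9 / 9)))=-265319997191 / 396000000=-670.00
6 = 6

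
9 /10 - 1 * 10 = -91 /10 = -9.10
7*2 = 14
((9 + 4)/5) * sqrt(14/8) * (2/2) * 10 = 13 * sqrt(7) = 34.39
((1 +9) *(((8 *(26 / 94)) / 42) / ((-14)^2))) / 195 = 2 / 145089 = 0.00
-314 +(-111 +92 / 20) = -420.40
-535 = -535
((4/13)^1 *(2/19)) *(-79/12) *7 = -1106/741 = -1.49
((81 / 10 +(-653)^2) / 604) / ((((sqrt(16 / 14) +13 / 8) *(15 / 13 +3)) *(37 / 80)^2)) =3228489147520 / 3745128123-567646443520 *sqrt(14) / 3745128123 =294.93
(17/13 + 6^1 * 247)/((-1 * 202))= -19283/2626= -7.34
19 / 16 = 1.19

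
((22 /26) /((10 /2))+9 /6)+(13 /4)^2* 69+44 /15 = 457651 /624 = 733.42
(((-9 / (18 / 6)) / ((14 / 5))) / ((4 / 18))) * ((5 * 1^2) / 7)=-675 / 196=-3.44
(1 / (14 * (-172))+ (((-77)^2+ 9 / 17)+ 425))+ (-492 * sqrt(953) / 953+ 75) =6413.59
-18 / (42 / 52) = -156 / 7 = -22.29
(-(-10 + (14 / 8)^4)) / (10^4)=159 / 2560000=0.00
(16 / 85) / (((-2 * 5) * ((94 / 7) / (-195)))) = 1092 / 3995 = 0.27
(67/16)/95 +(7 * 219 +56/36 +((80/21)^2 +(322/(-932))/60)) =5376588741/3470768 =1549.11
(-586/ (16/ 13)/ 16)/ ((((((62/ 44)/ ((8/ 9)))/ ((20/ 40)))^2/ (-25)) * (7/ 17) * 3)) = 195877825/ 3269322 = 59.91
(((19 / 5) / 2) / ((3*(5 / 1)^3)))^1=19 / 3750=0.01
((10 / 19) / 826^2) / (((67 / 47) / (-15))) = -3525 / 434268674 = -0.00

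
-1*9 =-9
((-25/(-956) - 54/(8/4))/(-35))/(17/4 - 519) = -25787/17223535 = -0.00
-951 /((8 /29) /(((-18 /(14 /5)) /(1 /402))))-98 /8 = 62362928 /7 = 8908989.71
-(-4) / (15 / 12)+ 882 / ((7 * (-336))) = 113 / 40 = 2.82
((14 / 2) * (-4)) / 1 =-28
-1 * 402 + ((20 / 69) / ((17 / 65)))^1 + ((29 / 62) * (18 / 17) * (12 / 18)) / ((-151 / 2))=-2201245538 / 5490813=-400.90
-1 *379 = -379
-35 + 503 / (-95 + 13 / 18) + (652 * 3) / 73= -1677445 / 123881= -13.54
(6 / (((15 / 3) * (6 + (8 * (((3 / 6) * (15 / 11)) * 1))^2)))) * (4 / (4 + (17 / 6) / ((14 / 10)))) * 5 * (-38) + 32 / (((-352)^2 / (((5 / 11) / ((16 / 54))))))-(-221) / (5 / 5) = 174974048327 / 807203584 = 216.77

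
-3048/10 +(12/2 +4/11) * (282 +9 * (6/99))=903396/605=1493.22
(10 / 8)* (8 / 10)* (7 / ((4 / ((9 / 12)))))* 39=819 / 16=51.19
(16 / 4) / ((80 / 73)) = 73 / 20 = 3.65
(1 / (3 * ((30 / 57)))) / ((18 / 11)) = 209 / 540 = 0.39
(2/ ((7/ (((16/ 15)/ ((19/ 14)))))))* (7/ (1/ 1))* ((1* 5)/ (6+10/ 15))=112/ 95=1.18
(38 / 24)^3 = 6859 / 1728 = 3.97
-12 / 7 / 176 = -3 / 308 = -0.01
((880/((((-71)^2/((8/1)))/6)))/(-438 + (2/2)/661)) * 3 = -83761920/1459455197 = -0.06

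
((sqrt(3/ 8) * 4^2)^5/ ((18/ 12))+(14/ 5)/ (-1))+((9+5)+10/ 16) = 473/ 40+24576 * sqrt(6) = 60210.48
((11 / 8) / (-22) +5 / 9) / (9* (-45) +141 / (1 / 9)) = 71 / 124416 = 0.00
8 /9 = 0.89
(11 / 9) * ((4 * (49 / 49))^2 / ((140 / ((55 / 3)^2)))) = 26620 / 567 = 46.95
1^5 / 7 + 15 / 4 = 109 / 28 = 3.89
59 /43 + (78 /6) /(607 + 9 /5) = 182391 /130892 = 1.39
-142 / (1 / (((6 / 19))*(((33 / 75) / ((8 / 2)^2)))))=-2343 / 1900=-1.23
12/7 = 1.71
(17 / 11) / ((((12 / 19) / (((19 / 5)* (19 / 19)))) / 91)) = 558467 / 660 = 846.16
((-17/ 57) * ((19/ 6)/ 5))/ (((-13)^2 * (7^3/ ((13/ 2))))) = -17/ 802620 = -0.00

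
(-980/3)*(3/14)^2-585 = -600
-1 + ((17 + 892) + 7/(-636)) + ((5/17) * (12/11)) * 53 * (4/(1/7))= 164618387/118932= 1384.14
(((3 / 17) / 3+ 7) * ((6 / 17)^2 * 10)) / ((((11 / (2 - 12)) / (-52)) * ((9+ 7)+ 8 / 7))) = 1310400 / 54043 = 24.25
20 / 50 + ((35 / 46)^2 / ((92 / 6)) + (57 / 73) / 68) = 271326517 / 603969880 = 0.45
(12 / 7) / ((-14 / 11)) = -66 / 49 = -1.35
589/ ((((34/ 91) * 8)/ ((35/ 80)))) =86.21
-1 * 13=-13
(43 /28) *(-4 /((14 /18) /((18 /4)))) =-3483 /98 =-35.54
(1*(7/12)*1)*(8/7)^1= 2/3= 0.67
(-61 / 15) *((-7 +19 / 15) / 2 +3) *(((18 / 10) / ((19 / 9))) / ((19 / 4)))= -4392 / 45125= -0.10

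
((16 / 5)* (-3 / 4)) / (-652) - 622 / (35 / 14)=-202769 / 815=-248.80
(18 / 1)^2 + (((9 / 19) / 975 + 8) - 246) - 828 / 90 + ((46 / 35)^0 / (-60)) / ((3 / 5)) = 17066573 / 222300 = 76.77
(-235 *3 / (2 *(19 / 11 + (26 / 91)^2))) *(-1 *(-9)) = -227997 / 130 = -1753.82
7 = 7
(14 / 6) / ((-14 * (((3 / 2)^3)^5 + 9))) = -16384 / 43931457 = -0.00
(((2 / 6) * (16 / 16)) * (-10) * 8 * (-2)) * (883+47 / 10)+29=47373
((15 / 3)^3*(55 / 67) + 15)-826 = -47462 / 67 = -708.39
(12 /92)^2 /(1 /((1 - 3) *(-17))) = 306 /529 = 0.58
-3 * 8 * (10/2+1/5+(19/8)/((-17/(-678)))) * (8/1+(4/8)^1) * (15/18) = -33973/2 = -16986.50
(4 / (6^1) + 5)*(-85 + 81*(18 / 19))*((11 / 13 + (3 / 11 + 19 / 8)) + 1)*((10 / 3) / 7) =-68606645 / 684684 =-100.20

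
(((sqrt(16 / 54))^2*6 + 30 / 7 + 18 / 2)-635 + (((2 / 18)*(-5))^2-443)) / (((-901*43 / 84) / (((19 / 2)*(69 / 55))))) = 105318748 / 3835557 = 27.46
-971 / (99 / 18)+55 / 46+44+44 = -87.35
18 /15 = 6 /5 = 1.20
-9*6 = -54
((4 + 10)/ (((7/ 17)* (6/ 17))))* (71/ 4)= 1709.92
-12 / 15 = -4 / 5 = -0.80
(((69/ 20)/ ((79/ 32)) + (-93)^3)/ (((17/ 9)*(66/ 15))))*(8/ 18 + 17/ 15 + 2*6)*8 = -45676988916/ 4345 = -10512540.60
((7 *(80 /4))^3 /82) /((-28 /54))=-2646000 /41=-64536.59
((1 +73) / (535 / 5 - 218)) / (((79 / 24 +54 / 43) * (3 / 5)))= -3440 / 14079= -0.24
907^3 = 746142643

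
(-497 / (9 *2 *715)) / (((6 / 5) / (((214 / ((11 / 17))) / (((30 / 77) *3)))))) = -6328301 / 694980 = -9.11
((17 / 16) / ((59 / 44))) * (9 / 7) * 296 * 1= 124542 / 413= 301.55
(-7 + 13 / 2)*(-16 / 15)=8 / 15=0.53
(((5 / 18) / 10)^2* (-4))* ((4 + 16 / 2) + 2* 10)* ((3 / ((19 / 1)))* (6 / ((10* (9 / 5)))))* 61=-488 / 1539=-0.32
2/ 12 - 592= -3551/ 6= -591.83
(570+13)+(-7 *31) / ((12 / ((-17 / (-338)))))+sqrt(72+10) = sqrt(82)+2360959 / 4056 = 591.15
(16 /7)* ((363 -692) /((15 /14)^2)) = -147392 /225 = -655.08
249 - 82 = 167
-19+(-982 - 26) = -1027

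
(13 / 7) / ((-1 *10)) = -13 / 70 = -0.19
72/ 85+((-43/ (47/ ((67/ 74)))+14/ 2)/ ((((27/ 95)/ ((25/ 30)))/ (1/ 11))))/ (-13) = 60919601/ 84550180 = 0.72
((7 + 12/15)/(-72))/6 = -13/720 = -0.02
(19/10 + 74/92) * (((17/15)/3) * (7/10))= 37009/51750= 0.72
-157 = -157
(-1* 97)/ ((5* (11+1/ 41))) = -1.76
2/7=0.29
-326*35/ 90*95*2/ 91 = -264.70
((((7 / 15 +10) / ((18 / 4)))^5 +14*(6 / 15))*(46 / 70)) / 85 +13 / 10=29341379621737 / 15694117031250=1.87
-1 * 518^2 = -268324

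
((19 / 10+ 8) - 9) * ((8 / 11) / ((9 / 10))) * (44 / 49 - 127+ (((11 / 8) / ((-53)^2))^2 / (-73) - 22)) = -267524422728553 / 2483734047256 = -107.71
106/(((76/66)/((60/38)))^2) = 25972650/130321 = 199.30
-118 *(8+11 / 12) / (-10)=105.22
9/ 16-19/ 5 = -259/ 80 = -3.24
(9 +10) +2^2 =23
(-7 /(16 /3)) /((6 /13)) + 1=-59 /32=-1.84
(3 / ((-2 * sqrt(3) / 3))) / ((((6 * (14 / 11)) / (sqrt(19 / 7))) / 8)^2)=-4598 * sqrt(3) / 1029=-7.74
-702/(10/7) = -491.40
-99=-99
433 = 433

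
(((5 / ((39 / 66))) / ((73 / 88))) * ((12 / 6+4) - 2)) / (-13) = -38720 / 12337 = -3.14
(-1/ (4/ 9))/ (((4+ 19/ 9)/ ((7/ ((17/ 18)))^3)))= -40507614/ 270215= -149.91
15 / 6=5 / 2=2.50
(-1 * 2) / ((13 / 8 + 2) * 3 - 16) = 16 / 41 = 0.39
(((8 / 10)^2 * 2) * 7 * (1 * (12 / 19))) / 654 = 448 / 51775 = 0.01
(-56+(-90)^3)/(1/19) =-13852064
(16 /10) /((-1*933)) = -8 /4665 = -0.00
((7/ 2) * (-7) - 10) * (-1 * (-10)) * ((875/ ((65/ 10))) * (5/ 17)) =-3018750/ 221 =-13659.50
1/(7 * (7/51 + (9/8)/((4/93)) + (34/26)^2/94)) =12962976/2387545279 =0.01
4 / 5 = 0.80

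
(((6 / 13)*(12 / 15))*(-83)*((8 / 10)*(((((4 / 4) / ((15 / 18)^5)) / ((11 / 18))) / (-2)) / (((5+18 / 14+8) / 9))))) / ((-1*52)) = -2195678016 / 3630859375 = -0.60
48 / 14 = 24 / 7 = 3.43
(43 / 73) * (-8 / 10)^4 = 11008 / 45625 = 0.24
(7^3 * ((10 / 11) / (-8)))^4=8650804500625 / 3748096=2308053.08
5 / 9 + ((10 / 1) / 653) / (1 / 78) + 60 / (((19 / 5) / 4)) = 7247815 / 111663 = 64.91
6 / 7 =0.86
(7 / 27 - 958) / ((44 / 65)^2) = -109254275 / 52272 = -2090.11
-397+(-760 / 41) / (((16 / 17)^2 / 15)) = -932689 / 1312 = -710.89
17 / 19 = 0.89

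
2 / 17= 0.12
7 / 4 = 1.75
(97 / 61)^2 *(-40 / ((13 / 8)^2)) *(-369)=8888117760 / 628849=14133.95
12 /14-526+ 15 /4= -14599 /28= -521.39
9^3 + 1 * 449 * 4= 2525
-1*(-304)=304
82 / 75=1.09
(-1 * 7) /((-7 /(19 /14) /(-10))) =-95 /7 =-13.57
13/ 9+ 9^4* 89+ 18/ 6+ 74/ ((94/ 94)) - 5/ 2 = 10512089/ 18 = 584004.94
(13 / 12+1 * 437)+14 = 5425 / 12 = 452.08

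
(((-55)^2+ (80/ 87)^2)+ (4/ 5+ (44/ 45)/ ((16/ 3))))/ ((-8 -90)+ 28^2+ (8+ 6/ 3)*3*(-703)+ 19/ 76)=-0.15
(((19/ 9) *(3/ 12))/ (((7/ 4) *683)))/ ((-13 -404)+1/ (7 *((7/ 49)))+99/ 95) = -1805/ 1696246209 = -0.00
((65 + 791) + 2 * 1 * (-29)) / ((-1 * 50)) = -399 / 25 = -15.96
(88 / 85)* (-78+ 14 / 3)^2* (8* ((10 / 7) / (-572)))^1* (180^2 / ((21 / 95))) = -176563200000 / 10829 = -16304663.40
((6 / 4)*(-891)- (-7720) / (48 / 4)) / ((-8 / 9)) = 12477 / 16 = 779.81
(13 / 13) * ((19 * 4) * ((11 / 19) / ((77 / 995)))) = 3980 / 7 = 568.57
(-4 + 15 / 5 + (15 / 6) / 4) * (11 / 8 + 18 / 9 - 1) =-57 / 64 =-0.89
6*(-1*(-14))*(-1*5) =-420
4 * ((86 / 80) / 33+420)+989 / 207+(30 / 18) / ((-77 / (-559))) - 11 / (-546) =76442617 / 45045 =1697.03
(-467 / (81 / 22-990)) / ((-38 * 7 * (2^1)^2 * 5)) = -5137 / 57719340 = -0.00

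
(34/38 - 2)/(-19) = 21/361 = 0.06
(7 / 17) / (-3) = -7 / 51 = -0.14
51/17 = 3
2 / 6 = 1 / 3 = 0.33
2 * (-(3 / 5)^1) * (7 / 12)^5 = -16807 / 207360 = -0.08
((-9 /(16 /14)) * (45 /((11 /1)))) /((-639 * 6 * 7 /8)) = 0.01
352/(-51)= -352/51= -6.90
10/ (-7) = -10/ 7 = -1.43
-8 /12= -2 /3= -0.67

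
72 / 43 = 1.67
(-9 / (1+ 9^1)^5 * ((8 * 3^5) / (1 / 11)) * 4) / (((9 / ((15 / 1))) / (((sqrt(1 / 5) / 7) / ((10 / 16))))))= -64152 * sqrt(5) / 109375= -1.31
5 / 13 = 0.38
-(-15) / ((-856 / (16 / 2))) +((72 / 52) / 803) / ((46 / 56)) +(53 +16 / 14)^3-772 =1391778739247436 / 8811799997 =157944.89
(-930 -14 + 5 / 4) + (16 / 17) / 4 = -64091 / 68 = -942.51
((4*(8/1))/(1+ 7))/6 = 2/3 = 0.67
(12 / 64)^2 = 9 / 256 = 0.04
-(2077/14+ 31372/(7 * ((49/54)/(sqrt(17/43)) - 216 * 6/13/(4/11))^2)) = -823778826645750101014621093/5550442786098549639636350 - 9205941168179788032 * sqrt(731)/396460199007039259974025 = -148.42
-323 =-323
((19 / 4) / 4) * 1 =1.19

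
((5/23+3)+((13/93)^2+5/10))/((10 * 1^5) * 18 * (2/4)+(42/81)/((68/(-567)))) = 25274801/579474351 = 0.04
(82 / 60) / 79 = 41 / 2370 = 0.02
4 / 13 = 0.31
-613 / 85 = -7.21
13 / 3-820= -2447 / 3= -815.67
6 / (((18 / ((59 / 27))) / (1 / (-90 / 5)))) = -59 / 1458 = -0.04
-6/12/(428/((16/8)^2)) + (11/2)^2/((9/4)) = 25885/1926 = 13.44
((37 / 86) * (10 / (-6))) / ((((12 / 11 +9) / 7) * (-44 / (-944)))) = -4130 / 387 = -10.67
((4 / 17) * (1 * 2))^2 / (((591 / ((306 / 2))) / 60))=11520 / 3349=3.44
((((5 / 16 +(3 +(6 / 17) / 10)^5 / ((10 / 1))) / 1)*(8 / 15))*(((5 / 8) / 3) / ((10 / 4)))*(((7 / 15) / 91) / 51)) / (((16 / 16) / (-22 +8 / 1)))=-64792192851883 / 39713843995312500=-0.00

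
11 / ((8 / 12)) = 16.50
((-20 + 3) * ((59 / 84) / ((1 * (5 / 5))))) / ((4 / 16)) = -1003 / 21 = -47.76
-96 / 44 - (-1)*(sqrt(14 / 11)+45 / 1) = sqrt(154) / 11+471 / 11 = 43.95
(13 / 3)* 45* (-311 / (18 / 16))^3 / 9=-1001070087680 / 2187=-457736665.61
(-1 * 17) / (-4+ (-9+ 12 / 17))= 289 / 209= 1.38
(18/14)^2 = 81/49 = 1.65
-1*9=-9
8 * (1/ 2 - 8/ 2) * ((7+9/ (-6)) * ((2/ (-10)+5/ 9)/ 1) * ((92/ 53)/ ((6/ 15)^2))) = -283360/ 477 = -594.05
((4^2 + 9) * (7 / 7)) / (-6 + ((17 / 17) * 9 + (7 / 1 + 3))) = 25 / 13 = 1.92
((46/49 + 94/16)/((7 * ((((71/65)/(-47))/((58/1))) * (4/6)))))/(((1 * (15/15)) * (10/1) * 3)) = -47327449/389648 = -121.46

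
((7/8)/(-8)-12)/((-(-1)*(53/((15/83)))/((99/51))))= -383625/4786112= -0.08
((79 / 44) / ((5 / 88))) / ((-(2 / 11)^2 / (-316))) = 1510322 / 5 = 302064.40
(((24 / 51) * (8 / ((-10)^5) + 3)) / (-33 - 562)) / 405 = -10714 / 1828828125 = -0.00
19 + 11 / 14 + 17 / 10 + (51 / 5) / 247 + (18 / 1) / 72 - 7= 510989 / 34580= 14.78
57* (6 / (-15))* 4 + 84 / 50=-2238 / 25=-89.52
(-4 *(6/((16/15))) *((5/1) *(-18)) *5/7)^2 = 102515625/49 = 2092155.61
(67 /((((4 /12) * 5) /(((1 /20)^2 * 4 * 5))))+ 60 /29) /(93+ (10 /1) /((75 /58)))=35487 /876380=0.04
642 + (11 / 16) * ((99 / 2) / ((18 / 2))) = 20665 / 32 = 645.78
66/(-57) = -22/19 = -1.16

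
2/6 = 1/3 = 0.33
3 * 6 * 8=144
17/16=1.06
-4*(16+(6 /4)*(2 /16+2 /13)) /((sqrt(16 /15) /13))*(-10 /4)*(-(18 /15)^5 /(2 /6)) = -497907*sqrt(15) /125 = -15427.08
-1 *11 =-11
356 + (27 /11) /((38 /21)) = 149375 /418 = 357.36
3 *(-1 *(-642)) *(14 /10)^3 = 660618 /125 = 5284.94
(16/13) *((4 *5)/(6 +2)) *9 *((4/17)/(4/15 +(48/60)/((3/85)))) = 2700/9503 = 0.28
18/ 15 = 6/ 5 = 1.20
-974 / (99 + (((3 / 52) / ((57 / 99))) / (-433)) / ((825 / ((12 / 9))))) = -1302128425 / 132351862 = -9.84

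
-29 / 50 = -0.58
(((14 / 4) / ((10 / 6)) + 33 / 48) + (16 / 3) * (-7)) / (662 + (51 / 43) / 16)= -356513 / 6832605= -0.05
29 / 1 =29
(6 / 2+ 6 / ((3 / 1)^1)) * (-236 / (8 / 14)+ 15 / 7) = -14380 / 7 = -2054.29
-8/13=-0.62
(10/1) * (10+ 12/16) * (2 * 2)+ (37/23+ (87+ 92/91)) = 1087564/2093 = 519.62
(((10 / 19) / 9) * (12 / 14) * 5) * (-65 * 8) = -52000 / 399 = -130.33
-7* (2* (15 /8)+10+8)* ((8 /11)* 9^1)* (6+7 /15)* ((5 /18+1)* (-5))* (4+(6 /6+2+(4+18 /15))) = 27626473 /55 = 502299.51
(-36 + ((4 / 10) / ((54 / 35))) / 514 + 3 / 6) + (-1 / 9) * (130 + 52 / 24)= -696463 / 13878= -50.18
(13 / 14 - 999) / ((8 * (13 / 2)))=-13973 / 728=-19.19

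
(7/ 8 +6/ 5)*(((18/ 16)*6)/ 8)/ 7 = 0.25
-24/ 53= -0.45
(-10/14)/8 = -5/56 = -0.09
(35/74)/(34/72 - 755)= -630/1005031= -0.00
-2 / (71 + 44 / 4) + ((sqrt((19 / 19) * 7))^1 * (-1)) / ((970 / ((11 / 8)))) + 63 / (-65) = -2648 / 2665 - 11 * sqrt(7) / 7760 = -1.00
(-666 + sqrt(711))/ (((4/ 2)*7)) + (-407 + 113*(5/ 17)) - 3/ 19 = -952998/ 2261 + 3*sqrt(79)/ 14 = -419.59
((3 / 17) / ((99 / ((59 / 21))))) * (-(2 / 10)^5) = -59 / 36815625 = -0.00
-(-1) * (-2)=-2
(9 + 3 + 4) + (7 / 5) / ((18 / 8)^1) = 748 / 45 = 16.62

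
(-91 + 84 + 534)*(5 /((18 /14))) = 18445 /9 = 2049.44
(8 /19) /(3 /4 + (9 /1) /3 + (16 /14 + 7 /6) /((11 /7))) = 1056 /13091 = 0.08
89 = 89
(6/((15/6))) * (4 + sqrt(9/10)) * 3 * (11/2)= 297 * sqrt(10)/25 + 792/5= 195.97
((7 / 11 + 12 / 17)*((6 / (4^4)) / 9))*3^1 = 251 / 23936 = 0.01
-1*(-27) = 27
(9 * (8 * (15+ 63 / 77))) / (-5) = -12528 / 55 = -227.78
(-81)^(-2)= 1 / 6561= 0.00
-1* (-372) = 372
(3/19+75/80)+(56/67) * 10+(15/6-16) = -82417/20368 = -4.05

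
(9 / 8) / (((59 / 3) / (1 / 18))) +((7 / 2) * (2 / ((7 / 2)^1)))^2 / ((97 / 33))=124899 / 91568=1.36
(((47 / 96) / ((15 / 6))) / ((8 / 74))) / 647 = 1739 / 621120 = 0.00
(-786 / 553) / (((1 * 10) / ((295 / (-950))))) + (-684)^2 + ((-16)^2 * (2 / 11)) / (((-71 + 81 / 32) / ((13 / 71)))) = 60083640217250911 / 128423383550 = 467855.92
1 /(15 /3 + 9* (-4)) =-1 /31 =-0.03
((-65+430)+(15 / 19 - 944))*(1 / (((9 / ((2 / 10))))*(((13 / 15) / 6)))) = -88.96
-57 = -57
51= 51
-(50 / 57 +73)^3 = -74671645931 / 185193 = -403209.87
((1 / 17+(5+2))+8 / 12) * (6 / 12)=197 / 51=3.86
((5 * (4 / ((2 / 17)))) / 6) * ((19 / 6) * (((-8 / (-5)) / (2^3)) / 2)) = 8.97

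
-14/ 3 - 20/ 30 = -16/ 3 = -5.33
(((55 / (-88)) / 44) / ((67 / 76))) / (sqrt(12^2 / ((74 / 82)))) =-95 * sqrt(1517) / 2900832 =-0.00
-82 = -82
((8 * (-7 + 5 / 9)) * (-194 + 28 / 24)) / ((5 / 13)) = 25848.24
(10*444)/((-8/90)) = -49950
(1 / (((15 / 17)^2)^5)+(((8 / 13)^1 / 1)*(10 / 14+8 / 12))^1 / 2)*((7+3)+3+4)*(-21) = -3497794087432103 / 2498818359375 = -1399.78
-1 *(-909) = 909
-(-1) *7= 7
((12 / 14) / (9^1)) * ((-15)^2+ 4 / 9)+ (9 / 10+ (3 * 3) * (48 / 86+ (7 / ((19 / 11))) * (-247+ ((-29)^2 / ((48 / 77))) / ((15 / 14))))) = 228189926789 / 6176520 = 36944.74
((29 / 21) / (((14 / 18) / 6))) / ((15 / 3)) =2.13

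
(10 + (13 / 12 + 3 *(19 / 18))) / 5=57 / 20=2.85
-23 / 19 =-1.21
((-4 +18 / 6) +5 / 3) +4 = 14 / 3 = 4.67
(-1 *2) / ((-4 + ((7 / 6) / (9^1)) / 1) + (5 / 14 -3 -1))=189 / 710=0.27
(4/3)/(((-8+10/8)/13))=-2.57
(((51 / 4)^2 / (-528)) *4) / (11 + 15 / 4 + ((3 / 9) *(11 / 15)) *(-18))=-1445 / 12144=-0.12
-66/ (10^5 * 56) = -0.00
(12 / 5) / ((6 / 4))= 8 / 5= 1.60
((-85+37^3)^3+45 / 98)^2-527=160585680084196630731605841687853 / 9604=16720708047084197285673240000.00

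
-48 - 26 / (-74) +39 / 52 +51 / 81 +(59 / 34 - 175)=-14913365 / 67932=-219.53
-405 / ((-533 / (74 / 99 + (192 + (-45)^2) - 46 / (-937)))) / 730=1851565167 / 802070126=2.31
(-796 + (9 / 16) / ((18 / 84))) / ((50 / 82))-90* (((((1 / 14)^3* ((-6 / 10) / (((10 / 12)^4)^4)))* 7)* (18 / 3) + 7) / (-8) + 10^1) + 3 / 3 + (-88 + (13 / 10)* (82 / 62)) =-4097101614182170383 / 1854248046875000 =-2209.58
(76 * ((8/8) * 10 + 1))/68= 209/17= 12.29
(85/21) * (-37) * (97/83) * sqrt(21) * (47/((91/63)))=-43014165 * sqrt(21)/7553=-26097.67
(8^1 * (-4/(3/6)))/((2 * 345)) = -32/345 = -0.09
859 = 859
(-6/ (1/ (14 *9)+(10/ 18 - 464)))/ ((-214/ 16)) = -0.00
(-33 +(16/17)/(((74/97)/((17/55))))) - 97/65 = -902406/26455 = -34.11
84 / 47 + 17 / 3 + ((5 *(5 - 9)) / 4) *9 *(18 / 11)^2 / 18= 12961 / 17061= 0.76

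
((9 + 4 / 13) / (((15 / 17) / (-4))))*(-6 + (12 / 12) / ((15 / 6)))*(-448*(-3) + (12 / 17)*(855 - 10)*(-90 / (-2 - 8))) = 1586042.68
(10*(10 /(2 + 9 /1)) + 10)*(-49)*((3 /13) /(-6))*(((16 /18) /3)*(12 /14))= 3920 /429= 9.14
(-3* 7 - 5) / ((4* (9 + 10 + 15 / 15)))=-13 / 40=-0.32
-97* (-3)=291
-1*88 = -88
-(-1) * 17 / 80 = 17 / 80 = 0.21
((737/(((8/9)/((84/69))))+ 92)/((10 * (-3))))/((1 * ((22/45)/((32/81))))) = -202652/6831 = -29.67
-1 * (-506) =506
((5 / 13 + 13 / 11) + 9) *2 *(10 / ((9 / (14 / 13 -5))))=-513740 / 5577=-92.12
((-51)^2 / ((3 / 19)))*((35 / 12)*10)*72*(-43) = -1487511900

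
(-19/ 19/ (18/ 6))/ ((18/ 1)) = -1/ 54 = -0.02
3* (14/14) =3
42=42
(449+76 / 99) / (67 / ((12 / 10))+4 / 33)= 89054 / 11079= 8.04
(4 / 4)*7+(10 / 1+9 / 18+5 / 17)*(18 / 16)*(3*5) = 51449 / 272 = 189.15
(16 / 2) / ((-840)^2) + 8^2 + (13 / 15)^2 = 634561 / 9800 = 64.75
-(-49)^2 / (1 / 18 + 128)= -43218 / 2305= -18.75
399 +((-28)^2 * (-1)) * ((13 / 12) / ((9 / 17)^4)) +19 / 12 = -819707305 / 78732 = -10411.36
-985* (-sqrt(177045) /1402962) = 985* sqrt(177045) /1402962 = 0.30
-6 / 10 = -3 / 5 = -0.60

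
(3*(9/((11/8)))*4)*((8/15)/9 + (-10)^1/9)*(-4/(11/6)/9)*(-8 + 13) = 100.14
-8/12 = -2/3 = -0.67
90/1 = 90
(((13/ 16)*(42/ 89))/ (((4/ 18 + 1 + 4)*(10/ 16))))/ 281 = 2457/ 5877115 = 0.00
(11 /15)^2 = 121 /225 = 0.54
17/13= 1.31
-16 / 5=-3.20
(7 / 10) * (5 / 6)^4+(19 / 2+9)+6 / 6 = 51419 / 2592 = 19.84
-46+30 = -16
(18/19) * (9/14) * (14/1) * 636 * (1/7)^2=103032/931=110.67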